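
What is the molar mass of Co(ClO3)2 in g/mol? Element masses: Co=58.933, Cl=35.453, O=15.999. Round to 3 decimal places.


M = sum(count * atomic_mass) over atoms.
M = 1*58.933 + 2*35.453 + 6*15.999
M = 58.933 + 70.906 + 95.994
M = 225.833 g/mol, rounded to 3 dp:

225.833 g/mol


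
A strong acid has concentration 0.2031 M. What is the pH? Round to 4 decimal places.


A strong acid dissociates completely, so [H+] equals the given concentration.
pH = -log10([H+]) = -log10(0.2031)
pH = 0.69229008, rounded to 4 dp:

0.6923


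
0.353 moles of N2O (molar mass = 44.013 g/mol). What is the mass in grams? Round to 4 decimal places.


mass = n * M
mass = 0.353 * 44.013
mass = 15.536589 g, rounded to 4 dp:

15.5366 g


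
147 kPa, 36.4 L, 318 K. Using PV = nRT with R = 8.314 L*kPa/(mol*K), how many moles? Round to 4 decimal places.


PV = nRT, solve for n = PV / (RT).
PV = 147 * 36.4 = 5350.8
RT = 8.314 * 318 = 2643.852
n = 5350.8 / 2643.852
n = 2.02386518 mol, rounded to 4 dp:

2.0239 mol


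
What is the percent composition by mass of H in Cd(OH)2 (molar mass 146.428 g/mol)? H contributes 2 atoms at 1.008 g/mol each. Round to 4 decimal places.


pct = 100 * (n_elem * M_elem) / M_total
mass_contribution = 2 * 1.008 = 2.016 g/mol
pct = 100 * 2.016 / 146.428
pct = 1.37678586 %, rounded to 4 dp:

1.3768 %


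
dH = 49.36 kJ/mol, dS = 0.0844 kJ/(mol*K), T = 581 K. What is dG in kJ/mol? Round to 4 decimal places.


Gibbs: dG = dH - T*dS (consistent units, dS already in kJ/(mol*K)).
T*dS = 581 * 0.0844 = 49.0364
dG = 49.36 - (49.0364)
dG = 0.3236 kJ/mol, rounded to 4 dp:

0.3236 kJ/mol


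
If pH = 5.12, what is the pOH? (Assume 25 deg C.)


At 25 deg C, pH + pOH = 14.
pOH = 14 - pH = 14 - 5.12
pOH = 8.88:

8.88


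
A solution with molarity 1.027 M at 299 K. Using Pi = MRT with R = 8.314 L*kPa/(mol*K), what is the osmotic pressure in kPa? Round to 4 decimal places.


Osmotic pressure (van't Hoff): Pi = M*R*T.
RT = 8.314 * 299 = 2485.886
Pi = 1.027 * 2485.886
Pi = 2553.004922 kPa, rounded to 4 dp:

2553.0049 kPa


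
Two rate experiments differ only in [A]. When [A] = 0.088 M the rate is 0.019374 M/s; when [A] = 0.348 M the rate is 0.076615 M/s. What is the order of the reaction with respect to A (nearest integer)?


Rate is proportional to [A]^n, so rate2/rate1 = ([A]2/[A]1)^n. Take logs to solve for n.
rate2/rate1 = 0.076615 / 0.019374 = 3.9545
[A]2/[A]1 = 0.348 / 0.088 = 3.9545
n = ln(3.9545) / ln(3.9545) = 1.0
Nearest integer order:

1


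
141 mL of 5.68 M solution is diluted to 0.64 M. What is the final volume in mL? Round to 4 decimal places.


Dilution: M1*V1 = M2*V2, solve for V2.
V2 = M1*V1 / M2
V2 = 5.68 * 141 / 0.64
V2 = 800.88 / 0.64
V2 = 1251.375 mL, rounded to 4 dp:

1251.3750 mL


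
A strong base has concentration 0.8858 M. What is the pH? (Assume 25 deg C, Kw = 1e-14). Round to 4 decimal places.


A strong base dissociates completely, so [OH-] equals the given concentration.
pOH = -log10([OH-]) = -log10(0.8858) = 0.052664
pH = 14 - pOH = 14 - 0.052664
pH = 13.947336, rounded to 4 dp:

13.9473


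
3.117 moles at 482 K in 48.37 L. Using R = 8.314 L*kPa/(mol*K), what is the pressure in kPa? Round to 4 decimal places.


PV = nRT, solve for P = nRT / V.
nRT = 3.117 * 8.314 * 482 = 12490.9037
P = 12490.9037 / 48.37
P = 258.23658673 kPa, rounded to 4 dp:

258.2366 kPa


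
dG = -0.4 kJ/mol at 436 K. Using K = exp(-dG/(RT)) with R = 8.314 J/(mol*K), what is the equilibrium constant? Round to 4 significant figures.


dG is in kJ/mol; multiply by 1000 to match R in J/(mol*K).
RT = 8.314 * 436 = 3624.904 J/mol
exponent = -dG*1000 / (RT) = -(-0.4*1000) / 3624.904 = 0.11034775
K = exp(0.11034775)
K = 1.1166663, rounded to 4 significant figures:

1.117


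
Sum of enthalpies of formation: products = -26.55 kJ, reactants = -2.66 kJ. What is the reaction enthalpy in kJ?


dH_rxn = sum(dH_f products) - sum(dH_f reactants)
dH_rxn = -26.55 - (-2.66)
dH_rxn = -23.89 kJ:

-23.89 kJ


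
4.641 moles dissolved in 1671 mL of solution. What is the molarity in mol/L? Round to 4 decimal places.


Convert volume to liters: V_L = V_mL / 1000.
V_L = 1671 / 1000 = 1.671 L
M = n / V_L = 4.641 / 1.671
M = 2.77737882 mol/L, rounded to 4 dp:

2.7774 mol/L


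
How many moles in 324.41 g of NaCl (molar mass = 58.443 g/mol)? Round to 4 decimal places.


n = mass / M
n = 324.41 / 58.443
n = 5.55087863 mol, rounded to 4 dp:

5.5509 mol


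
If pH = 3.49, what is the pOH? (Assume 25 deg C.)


At 25 deg C, pH + pOH = 14.
pOH = 14 - pH = 14 - 3.49
pOH = 10.51:

10.51


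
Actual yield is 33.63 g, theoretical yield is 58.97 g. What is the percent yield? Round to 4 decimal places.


% yield = 100 * actual / theoretical
% yield = 100 * 33.63 / 58.97
% yield = 57.0289978 %, rounded to 4 dp:

57.0290 %


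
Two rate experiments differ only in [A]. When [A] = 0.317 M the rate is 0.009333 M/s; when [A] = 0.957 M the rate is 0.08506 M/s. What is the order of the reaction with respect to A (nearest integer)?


Rate is proportional to [A]^n, so rate2/rate1 = ([A]2/[A]1)^n. Take logs to solve for n.
rate2/rate1 = 0.08506 / 0.009333 = 9.1139
[A]2/[A]1 = 0.957 / 0.317 = 3.0189
n = ln(9.1139) / ln(3.0189) = 2.0
Nearest integer order:

2


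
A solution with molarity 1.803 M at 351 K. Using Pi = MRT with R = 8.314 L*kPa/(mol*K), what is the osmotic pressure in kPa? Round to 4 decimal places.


Osmotic pressure (van't Hoff): Pi = M*R*T.
RT = 8.314 * 351 = 2918.214
Pi = 1.803 * 2918.214
Pi = 5261.539842 kPa, rounded to 4 dp:

5261.5398 kPa


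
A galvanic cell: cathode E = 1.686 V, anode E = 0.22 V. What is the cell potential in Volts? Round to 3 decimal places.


Standard cell potential: E_cell = E_cathode - E_anode.
E_cell = 1.686 - (0.22)
E_cell = 1.466 V, rounded to 3 dp:

1.466 V


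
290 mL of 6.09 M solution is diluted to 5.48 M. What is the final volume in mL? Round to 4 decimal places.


Dilution: M1*V1 = M2*V2, solve for V2.
V2 = M1*V1 / M2
V2 = 6.09 * 290 / 5.48
V2 = 1766.1 / 5.48
V2 = 322.2810219 mL, rounded to 4 dp:

322.2810 mL


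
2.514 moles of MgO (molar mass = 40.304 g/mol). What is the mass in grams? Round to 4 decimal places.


mass = n * M
mass = 2.514 * 40.304
mass = 101.324256 g, rounded to 4 dp:

101.3243 g


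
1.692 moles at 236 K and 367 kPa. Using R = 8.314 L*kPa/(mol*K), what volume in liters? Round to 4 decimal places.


PV = nRT, solve for V = nRT / P.
nRT = 1.692 * 8.314 * 236 = 3319.88
V = 3319.88 / 367
V = 9.04599455 L, rounded to 4 dp:

9.0460 L


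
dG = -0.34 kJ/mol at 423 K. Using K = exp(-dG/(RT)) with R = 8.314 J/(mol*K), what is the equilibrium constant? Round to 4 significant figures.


dG is in kJ/mol; multiply by 1000 to match R in J/(mol*K).
RT = 8.314 * 423 = 3516.822 J/mol
exponent = -dG*1000 / (RT) = -(-0.34*1000) / 3516.822 = 0.09667819
K = exp(0.09667819)
K = 1.1015058, rounded to 4 significant figures:

1.102


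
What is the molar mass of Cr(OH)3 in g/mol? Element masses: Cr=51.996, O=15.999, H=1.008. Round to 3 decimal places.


M = sum(count * atomic_mass) over atoms.
M = 1*51.996 + 3*15.999 + 3*1.008
M = 51.996 + 47.997 + 3.024
M = 103.017 g/mol, rounded to 3 dp:

103.017 g/mol


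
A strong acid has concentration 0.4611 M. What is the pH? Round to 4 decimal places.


A strong acid dissociates completely, so [H+] equals the given concentration.
pH = -log10([H+]) = -log10(0.4611)
pH = 0.33620488, rounded to 4 dp:

0.3362


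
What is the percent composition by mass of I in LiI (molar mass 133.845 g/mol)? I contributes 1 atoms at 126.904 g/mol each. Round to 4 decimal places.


pct = 100 * (n_elem * M_elem) / M_total
mass_contribution = 1 * 126.904 = 126.904 g/mol
pct = 100 * 126.904 / 133.845
pct = 94.8141507 %, rounded to 4 dp:

94.8142 %


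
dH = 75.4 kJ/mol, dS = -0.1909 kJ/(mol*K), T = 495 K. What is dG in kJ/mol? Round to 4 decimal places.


Gibbs: dG = dH - T*dS (consistent units, dS already in kJ/(mol*K)).
T*dS = 495 * -0.1909 = -94.4955
dG = 75.4 - (-94.4955)
dG = 169.8955 kJ/mol, rounded to 4 dp:

169.8955 kJ/mol


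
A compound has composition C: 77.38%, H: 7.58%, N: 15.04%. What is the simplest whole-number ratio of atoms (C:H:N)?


Assume 100 g of compound, divide each mass% by atomic mass to get moles, then normalize by the smallest to get a raw atom ratio.
Moles per 100 g: C: 77.38/12.011 = 6.4424, H: 7.58/1.008 = 7.5198, N: 15.04/14.007 = 1.0737
Raw ratio (divide by min = 1.0737): C: 6.0, H: 7.003, N: 1.0
Multiply by 1 to clear fractions: C: 6.0 ~= 6, H: 7.003 ~= 7, N: 1.0 ~= 1
Reduce by GCD to get the simplest whole-number ratio:

6:7:1


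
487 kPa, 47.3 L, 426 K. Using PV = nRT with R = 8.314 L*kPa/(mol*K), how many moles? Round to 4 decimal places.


PV = nRT, solve for n = PV / (RT).
PV = 487 * 47.3 = 23035.1
RT = 8.314 * 426 = 3541.764
n = 23035.1 / 3541.764
n = 6.50384949 mol, rounded to 4 dp:

6.5038 mol


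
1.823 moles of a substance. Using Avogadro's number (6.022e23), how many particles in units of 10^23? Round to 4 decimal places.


N = n * NA, then divide by 1e23 for the requested units.
N / 1e23 = n * 6.022
N / 1e23 = 1.823 * 6.022
N / 1e23 = 10.978106, rounded to 4 dp:

10.9781


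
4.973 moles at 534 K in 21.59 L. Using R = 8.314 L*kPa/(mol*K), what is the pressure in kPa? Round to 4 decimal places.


PV = nRT, solve for P = nRT / V.
nRT = 4.973 * 8.314 * 534 = 22078.5087
P = 22078.5087 / 21.59
P = 1022.62661881 kPa, rounded to 4 dp:

1022.6266 kPa


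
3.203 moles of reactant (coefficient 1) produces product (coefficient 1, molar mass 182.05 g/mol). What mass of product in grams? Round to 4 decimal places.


Use the coefficient ratio to convert reactant moles to product moles, then multiply by the product's molar mass.
moles_P = moles_R * (coeff_P / coeff_R) = 3.203 * (1/1) = 3.203
mass_P = moles_P * M_P = 3.203 * 182.05
mass_P = 583.10615 g, rounded to 4 dp:

583.1062 g


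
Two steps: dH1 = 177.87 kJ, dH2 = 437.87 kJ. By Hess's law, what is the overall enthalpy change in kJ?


Hess's law: enthalpy is a state function, so add the step enthalpies.
dH_total = dH1 + dH2 = 177.87 + (437.87)
dH_total = 615.74 kJ:

615.74 kJ


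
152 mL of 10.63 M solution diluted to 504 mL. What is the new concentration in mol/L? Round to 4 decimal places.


Dilution: M1*V1 = M2*V2, solve for M2.
M2 = M1*V1 / V2
M2 = 10.63 * 152 / 504
M2 = 1615.76 / 504
M2 = 3.20587302 mol/L, rounded to 4 dp:

3.2059 mol/L


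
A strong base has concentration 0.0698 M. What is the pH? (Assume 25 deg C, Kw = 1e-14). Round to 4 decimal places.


A strong base dissociates completely, so [OH-] equals the given concentration.
pOH = -log10([OH-]) = -log10(0.0698) = 1.156145
pH = 14 - pOH = 14 - 1.156145
pH = 12.843855, rounded to 4 dp:

12.8439


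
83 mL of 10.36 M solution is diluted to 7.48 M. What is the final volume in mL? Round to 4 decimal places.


Dilution: M1*V1 = M2*V2, solve for V2.
V2 = M1*V1 / M2
V2 = 10.36 * 83 / 7.48
V2 = 859.88 / 7.48
V2 = 114.95721925 mL, rounded to 4 dp:

114.9572 mL


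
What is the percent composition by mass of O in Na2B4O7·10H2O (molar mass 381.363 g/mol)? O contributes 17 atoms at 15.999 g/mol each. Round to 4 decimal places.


pct = 100 * (n_elem * M_elem) / M_total
mass_contribution = 17 * 15.999 = 271.983 g/mol
pct = 100 * 271.983 / 381.363
pct = 71.31866489 %, rounded to 4 dp:

71.3187 %


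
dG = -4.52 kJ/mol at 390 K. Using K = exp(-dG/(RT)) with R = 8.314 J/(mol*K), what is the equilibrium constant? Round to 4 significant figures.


dG is in kJ/mol; multiply by 1000 to match R in J/(mol*K).
RT = 8.314 * 390 = 3242.46 J/mol
exponent = -dG*1000 / (RT) = -(-4.52*1000) / 3242.46 = 1.39400332
K = exp(1.39400332)
K = 4.030955, rounded to 4 significant figures:

4.031


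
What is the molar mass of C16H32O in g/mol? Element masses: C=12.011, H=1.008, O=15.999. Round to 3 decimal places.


M = sum(count * atomic_mass) over atoms.
M = 16*12.011 + 32*1.008 + 1*15.999
M = 192.176 + 32.256 + 15.999
M = 240.431 g/mol, rounded to 3 dp:

240.431 g/mol


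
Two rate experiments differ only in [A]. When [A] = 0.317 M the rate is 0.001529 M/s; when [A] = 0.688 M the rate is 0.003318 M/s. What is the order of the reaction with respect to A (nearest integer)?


Rate is proportional to [A]^n, so rate2/rate1 = ([A]2/[A]1)^n. Take logs to solve for n.
rate2/rate1 = 0.003318 / 0.001529 = 2.17
[A]2/[A]1 = 0.688 / 0.317 = 2.1703
n = ln(2.17) / ln(2.1703) = 1.0
Nearest integer order:

1


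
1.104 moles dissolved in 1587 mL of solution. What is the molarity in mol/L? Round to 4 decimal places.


Convert volume to liters: V_L = V_mL / 1000.
V_L = 1587 / 1000 = 1.587 L
M = n / V_L = 1.104 / 1.587
M = 0.69565217 mol/L, rounded to 4 dp:

0.6957 mol/L


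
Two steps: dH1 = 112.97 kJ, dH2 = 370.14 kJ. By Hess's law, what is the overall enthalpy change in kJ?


Hess's law: enthalpy is a state function, so add the step enthalpies.
dH_total = dH1 + dH2 = 112.97 + (370.14)
dH_total = 483.11 kJ:

483.11 kJ


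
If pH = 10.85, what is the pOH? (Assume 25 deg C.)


At 25 deg C, pH + pOH = 14.
pOH = 14 - pH = 14 - 10.85
pOH = 3.15:

3.15


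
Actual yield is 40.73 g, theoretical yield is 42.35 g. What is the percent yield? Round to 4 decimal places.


% yield = 100 * actual / theoretical
% yield = 100 * 40.73 / 42.35
% yield = 96.17473436 %, rounded to 4 dp:

96.1747 %


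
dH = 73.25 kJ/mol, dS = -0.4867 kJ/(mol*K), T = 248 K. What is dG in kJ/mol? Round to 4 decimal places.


Gibbs: dG = dH - T*dS (consistent units, dS already in kJ/(mol*K)).
T*dS = 248 * -0.4867 = -120.7016
dG = 73.25 - (-120.7016)
dG = 193.9516 kJ/mol, rounded to 4 dp:

193.9516 kJ/mol


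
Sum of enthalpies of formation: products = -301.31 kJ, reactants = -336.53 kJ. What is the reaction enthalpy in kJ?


dH_rxn = sum(dH_f products) - sum(dH_f reactants)
dH_rxn = -301.31 - (-336.53)
dH_rxn = 35.22 kJ:

35.22 kJ


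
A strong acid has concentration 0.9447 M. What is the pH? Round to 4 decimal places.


A strong acid dissociates completely, so [H+] equals the given concentration.
pH = -log10([H+]) = -log10(0.9447)
pH = 0.02470608, rounded to 4 dp:

0.0247


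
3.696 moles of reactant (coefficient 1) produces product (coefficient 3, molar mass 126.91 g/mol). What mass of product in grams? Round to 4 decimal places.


Use the coefficient ratio to convert reactant moles to product moles, then multiply by the product's molar mass.
moles_P = moles_R * (coeff_P / coeff_R) = 3.696 * (3/1) = 11.088
mass_P = moles_P * M_P = 11.088 * 126.91
mass_P = 1407.17808 g, rounded to 4 dp:

1407.1781 g


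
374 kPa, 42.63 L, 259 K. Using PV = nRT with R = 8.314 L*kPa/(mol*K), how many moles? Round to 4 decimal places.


PV = nRT, solve for n = PV / (RT).
PV = 374 * 42.63 = 15943.62
RT = 8.314 * 259 = 2153.326
n = 15943.62 / 2153.326
n = 7.40418311 mol, rounded to 4 dp:

7.4042 mol


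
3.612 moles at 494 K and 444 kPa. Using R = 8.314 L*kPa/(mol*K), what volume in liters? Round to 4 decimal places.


PV = nRT, solve for V = nRT / P.
nRT = 3.612 * 8.314 * 494 = 14834.903
V = 14834.903 / 444
V = 33.41194369 L, rounded to 4 dp:

33.4119 L


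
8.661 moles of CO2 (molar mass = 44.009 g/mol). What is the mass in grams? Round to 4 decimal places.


mass = n * M
mass = 8.661 * 44.009
mass = 381.161949 g, rounded to 4 dp:

381.1619 g


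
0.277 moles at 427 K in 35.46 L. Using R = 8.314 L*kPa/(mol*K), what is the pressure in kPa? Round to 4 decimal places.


PV = nRT, solve for P = nRT / V.
nRT = 0.277 * 8.314 * 427 = 983.3716
P = 983.3716 / 35.46
P = 27.73185561 kPa, rounded to 4 dp:

27.7319 kPa


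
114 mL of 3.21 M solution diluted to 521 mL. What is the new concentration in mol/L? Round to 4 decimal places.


Dilution: M1*V1 = M2*V2, solve for M2.
M2 = M1*V1 / V2
M2 = 3.21 * 114 / 521
M2 = 365.94 / 521
M2 = 0.70238004 mol/L, rounded to 4 dp:

0.7024 mol/L


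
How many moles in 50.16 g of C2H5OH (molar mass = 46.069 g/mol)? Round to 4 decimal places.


n = mass / M
n = 50.16 / 46.069
n = 1.08880158 mol, rounded to 4 dp:

1.0888 mol


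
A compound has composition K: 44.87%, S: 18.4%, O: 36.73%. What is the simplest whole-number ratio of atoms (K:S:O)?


Assume 100 g of compound, divide each mass% by atomic mass to get moles, then normalize by the smallest to get a raw atom ratio.
Moles per 100 g: K: 44.87/39.098 = 1.1476, S: 18.4/32.065 = 0.5738, O: 36.73/15.999 = 2.2958
Raw ratio (divide by min = 0.5738): K: 2.0, S: 1.0, O: 4.001
Multiply by 1 to clear fractions: K: 2.0 ~= 2, S: 1.0 ~= 1, O: 4.001 ~= 4
Reduce by GCD to get the simplest whole-number ratio:

2:1:4


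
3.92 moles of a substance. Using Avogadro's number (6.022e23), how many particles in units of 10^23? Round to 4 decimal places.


N = n * NA, then divide by 1e23 for the requested units.
N / 1e23 = n * 6.022
N / 1e23 = 3.92 * 6.022
N / 1e23 = 23.60624, rounded to 4 dp:

23.6062


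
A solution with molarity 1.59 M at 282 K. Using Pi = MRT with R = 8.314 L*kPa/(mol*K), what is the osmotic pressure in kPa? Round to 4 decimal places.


Osmotic pressure (van't Hoff): Pi = M*R*T.
RT = 8.314 * 282 = 2344.548
Pi = 1.59 * 2344.548
Pi = 3727.83132 kPa, rounded to 4 dp:

3727.8313 kPa


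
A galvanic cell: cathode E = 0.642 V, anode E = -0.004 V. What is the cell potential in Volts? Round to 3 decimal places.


Standard cell potential: E_cell = E_cathode - E_anode.
E_cell = 0.642 - (-0.004)
E_cell = 0.646 V, rounded to 3 dp:

0.646 V


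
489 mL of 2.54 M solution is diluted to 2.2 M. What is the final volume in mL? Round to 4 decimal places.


Dilution: M1*V1 = M2*V2, solve for V2.
V2 = M1*V1 / M2
V2 = 2.54 * 489 / 2.2
V2 = 1242.06 / 2.2
V2 = 564.57272727 mL, rounded to 4 dp:

564.5727 mL


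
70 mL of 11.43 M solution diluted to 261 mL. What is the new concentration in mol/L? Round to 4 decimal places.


Dilution: M1*V1 = M2*V2, solve for M2.
M2 = M1*V1 / V2
M2 = 11.43 * 70 / 261
M2 = 800.1 / 261
M2 = 3.06551724 mol/L, rounded to 4 dp:

3.0655 mol/L


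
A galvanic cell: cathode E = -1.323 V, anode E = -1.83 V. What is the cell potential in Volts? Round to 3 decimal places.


Standard cell potential: E_cell = E_cathode - E_anode.
E_cell = -1.323 - (-1.83)
E_cell = 0.507 V, rounded to 3 dp:

0.507 V


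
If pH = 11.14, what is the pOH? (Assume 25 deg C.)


At 25 deg C, pH + pOH = 14.
pOH = 14 - pH = 14 - 11.14
pOH = 2.86:

2.86


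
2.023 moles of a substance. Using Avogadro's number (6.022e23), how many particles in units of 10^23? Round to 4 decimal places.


N = n * NA, then divide by 1e23 for the requested units.
N / 1e23 = n * 6.022
N / 1e23 = 2.023 * 6.022
N / 1e23 = 12.182506, rounded to 4 dp:

12.1825


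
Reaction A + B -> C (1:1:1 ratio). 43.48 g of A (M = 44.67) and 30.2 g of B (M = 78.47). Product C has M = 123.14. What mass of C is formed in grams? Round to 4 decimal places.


Find moles of each reactant; the smaller value is the limiting reagent in a 1:1:1 reaction, so moles_C equals moles of the limiter.
n_A = mass_A / M_A = 43.48 / 44.67 = 0.97336 mol
n_B = mass_B / M_B = 30.2 / 78.47 = 0.38486 mol
Limiting reagent: B (smaller), n_limiting = 0.38486 mol
mass_C = n_limiting * M_C = 0.38486 * 123.14
mass_C = 47.3916604 g, rounded to 4 dp:

47.3917 g


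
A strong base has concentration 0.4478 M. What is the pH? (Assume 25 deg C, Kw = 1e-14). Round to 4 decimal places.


A strong base dissociates completely, so [OH-] equals the given concentration.
pOH = -log10([OH-]) = -log10(0.4478) = 0.348916
pH = 14 - pOH = 14 - 0.348916
pH = 13.651084, rounded to 4 dp:

13.6511


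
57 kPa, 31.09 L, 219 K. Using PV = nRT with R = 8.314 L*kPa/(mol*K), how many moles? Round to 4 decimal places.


PV = nRT, solve for n = PV / (RT).
PV = 57 * 31.09 = 1772.13
RT = 8.314 * 219 = 1820.766
n = 1772.13 / 1820.766
n = 0.97328817 mol, rounded to 4 dp:

0.9733 mol


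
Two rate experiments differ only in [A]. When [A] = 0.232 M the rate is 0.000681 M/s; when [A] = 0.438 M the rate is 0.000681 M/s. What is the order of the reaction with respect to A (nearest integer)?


Rate is proportional to [A]^n, so rate2/rate1 = ([A]2/[A]1)^n. Take logs to solve for n.
rate2/rate1 = 0.000681 / 0.000681 = 1.0
[A]2/[A]1 = 0.438 / 0.232 = 1.8879
n = ln(1.0) / ln(1.8879) = 0.0
Nearest integer order:

0


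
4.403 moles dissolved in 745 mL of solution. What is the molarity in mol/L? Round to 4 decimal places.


Convert volume to liters: V_L = V_mL / 1000.
V_L = 745 / 1000 = 0.745 L
M = n / V_L = 4.403 / 0.745
M = 5.91006711 mol/L, rounded to 4 dp:

5.9101 mol/L


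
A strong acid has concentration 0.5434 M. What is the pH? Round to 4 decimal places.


A strong acid dissociates completely, so [H+] equals the given concentration.
pH = -log10([H+]) = -log10(0.5434)
pH = 0.26488037, rounded to 4 dp:

0.2649


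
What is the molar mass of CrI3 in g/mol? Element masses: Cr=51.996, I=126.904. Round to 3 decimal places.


M = sum(count * atomic_mass) over atoms.
M = 1*51.996 + 3*126.904
M = 51.996 + 380.712
M = 432.708 g/mol, rounded to 3 dp:

432.708 g/mol


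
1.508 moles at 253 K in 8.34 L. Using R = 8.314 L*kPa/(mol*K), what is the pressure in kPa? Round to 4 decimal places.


PV = nRT, solve for P = nRT / V.
nRT = 1.508 * 8.314 * 253 = 3171.9905
P = 3171.9905 / 8.34
P = 380.33459233 kPa, rounded to 4 dp:

380.3346 kPa


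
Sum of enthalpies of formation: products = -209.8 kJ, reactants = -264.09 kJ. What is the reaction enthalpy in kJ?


dH_rxn = sum(dH_f products) - sum(dH_f reactants)
dH_rxn = -209.8 - (-264.09)
dH_rxn = 54.29 kJ:

54.29 kJ


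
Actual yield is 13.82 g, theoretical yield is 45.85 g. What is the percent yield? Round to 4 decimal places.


% yield = 100 * actual / theoretical
% yield = 100 * 13.82 / 45.85
% yield = 30.14176663 %, rounded to 4 dp:

30.1418 %


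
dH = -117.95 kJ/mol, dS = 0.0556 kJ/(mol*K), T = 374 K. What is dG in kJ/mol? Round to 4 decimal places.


Gibbs: dG = dH - T*dS (consistent units, dS already in kJ/(mol*K)).
T*dS = 374 * 0.0556 = 20.7944
dG = -117.95 - (20.7944)
dG = -138.7444 kJ/mol, rounded to 4 dp:

-138.7444 kJ/mol


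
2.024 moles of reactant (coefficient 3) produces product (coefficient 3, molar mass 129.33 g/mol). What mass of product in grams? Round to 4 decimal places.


Use the coefficient ratio to convert reactant moles to product moles, then multiply by the product's molar mass.
moles_P = moles_R * (coeff_P / coeff_R) = 2.024 * (3/3) = 2.024
mass_P = moles_P * M_P = 2.024 * 129.33
mass_P = 261.76392 g, rounded to 4 dp:

261.7639 g


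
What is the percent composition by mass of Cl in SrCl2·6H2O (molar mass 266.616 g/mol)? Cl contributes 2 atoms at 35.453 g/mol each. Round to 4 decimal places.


pct = 100 * (n_elem * M_elem) / M_total
mass_contribution = 2 * 35.453 = 70.906 g/mol
pct = 100 * 70.906 / 266.616
pct = 26.59480301 %, rounded to 4 dp:

26.5948 %


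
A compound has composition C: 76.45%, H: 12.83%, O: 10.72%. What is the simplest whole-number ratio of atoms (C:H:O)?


Assume 100 g of compound, divide each mass% by atomic mass to get moles, then normalize by the smallest to get a raw atom ratio.
Moles per 100 g: C: 76.45/12.011 = 6.365, H: 12.83/1.008 = 12.7282, O: 10.72/15.999 = 0.67
Raw ratio (divide by min = 0.67): C: 9.499, H: 18.996, O: 1.0
Multiply by 2 to clear fractions: C: 18.999 ~= 19, H: 37.992 ~= 38, O: 2.0 ~= 2
Reduce by GCD to get the simplest whole-number ratio:

19:38:2


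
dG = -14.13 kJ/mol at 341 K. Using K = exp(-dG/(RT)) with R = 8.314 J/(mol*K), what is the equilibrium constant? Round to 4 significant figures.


dG is in kJ/mol; multiply by 1000 to match R in J/(mol*K).
RT = 8.314 * 341 = 2835.074 J/mol
exponent = -dG*1000 / (RT) = -(-14.13*1000) / 2835.074 = 4.98399689
K = exp(4.98399689)
K = 146.05699, rounded to 4 significant figures:

146.1


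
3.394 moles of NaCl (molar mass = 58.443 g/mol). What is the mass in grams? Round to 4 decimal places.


mass = n * M
mass = 3.394 * 58.443
mass = 198.355542 g, rounded to 4 dp:

198.3555 g


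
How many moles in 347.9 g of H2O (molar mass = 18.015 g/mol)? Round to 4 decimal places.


n = mass / M
n = 347.9 / 18.015
n = 19.31168471 mol, rounded to 4 dp:

19.3117 mol


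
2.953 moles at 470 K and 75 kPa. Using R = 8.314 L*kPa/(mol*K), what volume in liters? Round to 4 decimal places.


PV = nRT, solve for V = nRT / P.
nRT = 2.953 * 8.314 * 470 = 11539.0837
V = 11539.0837 / 75
V = 153.85444933 L, rounded to 4 dp:

153.8544 L


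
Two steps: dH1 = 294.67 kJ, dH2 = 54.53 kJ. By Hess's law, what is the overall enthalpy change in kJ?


Hess's law: enthalpy is a state function, so add the step enthalpies.
dH_total = dH1 + dH2 = 294.67 + (54.53)
dH_total = 349.2 kJ:

349.20 kJ


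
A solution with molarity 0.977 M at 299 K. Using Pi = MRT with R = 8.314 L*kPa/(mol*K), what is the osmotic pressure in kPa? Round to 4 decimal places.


Osmotic pressure (van't Hoff): Pi = M*R*T.
RT = 8.314 * 299 = 2485.886
Pi = 0.977 * 2485.886
Pi = 2428.710622 kPa, rounded to 4 dp:

2428.7106 kPa


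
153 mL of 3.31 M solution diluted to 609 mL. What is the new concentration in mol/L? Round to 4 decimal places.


Dilution: M1*V1 = M2*V2, solve for M2.
M2 = M1*V1 / V2
M2 = 3.31 * 153 / 609
M2 = 506.43 / 609
M2 = 0.83157635 mol/L, rounded to 4 dp:

0.8316 mol/L


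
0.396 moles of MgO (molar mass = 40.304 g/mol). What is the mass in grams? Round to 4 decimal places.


mass = n * M
mass = 0.396 * 40.304
mass = 15.960384 g, rounded to 4 dp:

15.9604 g


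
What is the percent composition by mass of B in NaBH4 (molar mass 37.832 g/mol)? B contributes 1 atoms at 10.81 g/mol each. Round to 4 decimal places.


pct = 100 * (n_elem * M_elem) / M_total
mass_contribution = 1 * 10.81 = 10.81 g/mol
pct = 100 * 10.81 / 37.832
pct = 28.57369423 %, rounded to 4 dp:

28.5737 %


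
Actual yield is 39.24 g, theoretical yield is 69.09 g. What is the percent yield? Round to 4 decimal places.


% yield = 100 * actual / theoretical
% yield = 100 * 39.24 / 69.09
% yield = 56.79548415 %, rounded to 4 dp:

56.7955 %


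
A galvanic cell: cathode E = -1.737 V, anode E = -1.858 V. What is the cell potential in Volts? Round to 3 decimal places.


Standard cell potential: E_cell = E_cathode - E_anode.
E_cell = -1.737 - (-1.858)
E_cell = 0.121 V, rounded to 3 dp:

0.121 V


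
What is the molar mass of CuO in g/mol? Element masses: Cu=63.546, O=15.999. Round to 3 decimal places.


M = sum(count * atomic_mass) over atoms.
M = 1*63.546 + 1*15.999
M = 63.546 + 15.999
M = 79.545 g/mol, rounded to 3 dp:

79.545 g/mol


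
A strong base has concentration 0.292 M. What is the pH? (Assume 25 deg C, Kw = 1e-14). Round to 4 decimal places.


A strong base dissociates completely, so [OH-] equals the given concentration.
pOH = -log10([OH-]) = -log10(0.292) = 0.534617
pH = 14 - pOH = 14 - 0.534617
pH = 13.465383, rounded to 4 dp:

13.4654


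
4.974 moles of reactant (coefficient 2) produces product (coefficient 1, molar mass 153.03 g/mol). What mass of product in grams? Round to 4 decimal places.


Use the coefficient ratio to convert reactant moles to product moles, then multiply by the product's molar mass.
moles_P = moles_R * (coeff_P / coeff_R) = 4.974 * (1/2) = 2.487
mass_P = moles_P * M_P = 2.487 * 153.03
mass_P = 380.58561 g, rounded to 4 dp:

380.5856 g


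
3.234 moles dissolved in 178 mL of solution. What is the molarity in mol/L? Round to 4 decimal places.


Convert volume to liters: V_L = V_mL / 1000.
V_L = 178 / 1000 = 0.178 L
M = n / V_L = 3.234 / 0.178
M = 18.16853933 mol/L, rounded to 4 dp:

18.1685 mol/L


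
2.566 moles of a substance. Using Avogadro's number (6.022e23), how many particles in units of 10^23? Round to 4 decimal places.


N = n * NA, then divide by 1e23 for the requested units.
N / 1e23 = n * 6.022
N / 1e23 = 2.566 * 6.022
N / 1e23 = 15.452452, rounded to 4 dp:

15.4525


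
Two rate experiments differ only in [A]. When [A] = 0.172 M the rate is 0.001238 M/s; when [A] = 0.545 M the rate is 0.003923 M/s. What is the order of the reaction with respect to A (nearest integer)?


Rate is proportional to [A]^n, so rate2/rate1 = ([A]2/[A]1)^n. Take logs to solve for n.
rate2/rate1 = 0.003923 / 0.001238 = 3.1688
[A]2/[A]1 = 0.545 / 0.172 = 3.1686
n = ln(3.1688) / ln(3.1686) = 1.0
Nearest integer order:

1


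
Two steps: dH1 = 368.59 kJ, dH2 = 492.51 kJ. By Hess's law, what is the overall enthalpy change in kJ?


Hess's law: enthalpy is a state function, so add the step enthalpies.
dH_total = dH1 + dH2 = 368.59 + (492.51)
dH_total = 861.1 kJ:

861.10 kJ


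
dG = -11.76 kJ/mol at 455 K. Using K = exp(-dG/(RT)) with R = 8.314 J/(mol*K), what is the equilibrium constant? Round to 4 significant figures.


dG is in kJ/mol; multiply by 1000 to match R in J/(mol*K).
RT = 8.314 * 455 = 3782.87 J/mol
exponent = -dG*1000 / (RT) = -(-11.76*1000) / 3782.87 = 3.10875076
K = exp(3.10875076)
K = 22.393053, rounded to 4 significant figures:

22.39


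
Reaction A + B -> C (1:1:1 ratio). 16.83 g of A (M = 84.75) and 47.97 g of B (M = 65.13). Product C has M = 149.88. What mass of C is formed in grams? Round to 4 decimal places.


Find moles of each reactant; the smaller value is the limiting reagent in a 1:1:1 reaction, so moles_C equals moles of the limiter.
n_A = mass_A / M_A = 16.83 / 84.75 = 0.198584 mol
n_B = mass_B / M_B = 47.97 / 65.13 = 0.736527 mol
Limiting reagent: A (smaller), n_limiting = 0.198584 mol
mass_C = n_limiting * M_C = 0.198584 * 149.88
mass_C = 29.76376992 g, rounded to 4 dp:

29.7638 g


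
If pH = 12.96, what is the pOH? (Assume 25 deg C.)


At 25 deg C, pH + pOH = 14.
pOH = 14 - pH = 14 - 12.96
pOH = 1.04:

1.04


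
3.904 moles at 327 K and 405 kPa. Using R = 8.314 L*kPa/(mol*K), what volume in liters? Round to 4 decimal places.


PV = nRT, solve for V = nRT / P.
nRT = 3.904 * 8.314 * 327 = 10613.7189
V = 10613.7189 / 405
V = 26.20671333 L, rounded to 4 dp:

26.2067 L


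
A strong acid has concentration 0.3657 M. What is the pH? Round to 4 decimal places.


A strong acid dissociates completely, so [H+] equals the given concentration.
pH = -log10([H+]) = -log10(0.3657)
pH = 0.43687504, rounded to 4 dp:

0.4369


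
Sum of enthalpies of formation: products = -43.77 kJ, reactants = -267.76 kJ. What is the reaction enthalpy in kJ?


dH_rxn = sum(dH_f products) - sum(dH_f reactants)
dH_rxn = -43.77 - (-267.76)
dH_rxn = 223.99 kJ:

223.99 kJ


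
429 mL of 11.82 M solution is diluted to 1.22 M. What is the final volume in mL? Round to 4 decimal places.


Dilution: M1*V1 = M2*V2, solve for V2.
V2 = M1*V1 / M2
V2 = 11.82 * 429 / 1.22
V2 = 5070.78 / 1.22
V2 = 4156.37704918 mL, rounded to 4 dp:

4156.3770 mL


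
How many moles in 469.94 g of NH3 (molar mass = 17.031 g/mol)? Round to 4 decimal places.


n = mass / M
n = 469.94 / 17.031
n = 27.59321238 mol, rounded to 4 dp:

27.5932 mol


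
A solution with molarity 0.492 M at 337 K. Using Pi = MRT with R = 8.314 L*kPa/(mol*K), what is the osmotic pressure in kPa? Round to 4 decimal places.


Osmotic pressure (van't Hoff): Pi = M*R*T.
RT = 8.314 * 337 = 2801.818
Pi = 0.492 * 2801.818
Pi = 1378.494456 kPa, rounded to 4 dp:

1378.4945 kPa


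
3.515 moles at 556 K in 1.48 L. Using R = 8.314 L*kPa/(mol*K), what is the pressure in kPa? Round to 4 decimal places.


PV = nRT, solve for P = nRT / V.
nRT = 3.515 * 8.314 * 556 = 16248.3828
P = 16248.3828 / 1.48
P = 10978.63702703 kPa, rounded to 4 dp:

10978.6370 kPa


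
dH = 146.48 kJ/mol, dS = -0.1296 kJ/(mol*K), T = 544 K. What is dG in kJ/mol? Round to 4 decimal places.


Gibbs: dG = dH - T*dS (consistent units, dS already in kJ/(mol*K)).
T*dS = 544 * -0.1296 = -70.5024
dG = 146.48 - (-70.5024)
dG = 216.9824 kJ/mol, rounded to 4 dp:

216.9824 kJ/mol


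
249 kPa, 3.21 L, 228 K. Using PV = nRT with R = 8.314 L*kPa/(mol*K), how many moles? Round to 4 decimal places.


PV = nRT, solve for n = PV / (RT).
PV = 249 * 3.21 = 799.29
RT = 8.314 * 228 = 1895.592
n = 799.29 / 1895.592
n = 0.42165719 mol, rounded to 4 dp:

0.4217 mol


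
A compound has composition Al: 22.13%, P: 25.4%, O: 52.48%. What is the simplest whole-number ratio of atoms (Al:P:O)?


Assume 100 g of compound, divide each mass% by atomic mass to get moles, then normalize by the smallest to get a raw atom ratio.
Moles per 100 g: Al: 22.13/26.982 = 0.8202, P: 25.4/30.974 = 0.82, O: 52.48/15.999 = 3.2802
Raw ratio (divide by min = 0.82): Al: 1.0, P: 1.0, O: 4.0
Multiply by 1 to clear fractions: Al: 1.0 ~= 1, P: 1.0 ~= 1, O: 4.0 ~= 4
Reduce by GCD to get the simplest whole-number ratio:

1:1:4


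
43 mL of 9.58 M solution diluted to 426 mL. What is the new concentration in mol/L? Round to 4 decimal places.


Dilution: M1*V1 = M2*V2, solve for M2.
M2 = M1*V1 / V2
M2 = 9.58 * 43 / 426
M2 = 411.94 / 426
M2 = 0.96699531 mol/L, rounded to 4 dp:

0.9670 mol/L


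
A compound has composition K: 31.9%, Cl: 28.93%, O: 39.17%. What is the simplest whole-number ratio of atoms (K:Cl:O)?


Assume 100 g of compound, divide each mass% by atomic mass to get moles, then normalize by the smallest to get a raw atom ratio.
Moles per 100 g: K: 31.9/39.098 = 0.8159, Cl: 28.93/35.453 = 0.816, O: 39.17/15.999 = 2.4483
Raw ratio (divide by min = 0.8159): K: 1.0, Cl: 1.0, O: 3.001
Multiply by 1 to clear fractions: K: 1.0 ~= 1, Cl: 1.0 ~= 1, O: 3.001 ~= 3
Reduce by GCD to get the simplest whole-number ratio:

1:1:3


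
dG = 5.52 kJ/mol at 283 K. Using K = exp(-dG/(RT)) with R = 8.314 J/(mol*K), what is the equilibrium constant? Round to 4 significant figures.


dG is in kJ/mol; multiply by 1000 to match R in J/(mol*K).
RT = 8.314 * 283 = 2352.862 J/mol
exponent = -dG*1000 / (RT) = -(5.52*1000) / 2352.862 = -2.34607895
K = exp(-2.34607895)
K = 0.095743844, rounded to 4 significant figures:

0.09574


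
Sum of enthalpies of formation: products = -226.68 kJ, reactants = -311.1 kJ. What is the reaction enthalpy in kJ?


dH_rxn = sum(dH_f products) - sum(dH_f reactants)
dH_rxn = -226.68 - (-311.1)
dH_rxn = 84.42 kJ:

84.42 kJ


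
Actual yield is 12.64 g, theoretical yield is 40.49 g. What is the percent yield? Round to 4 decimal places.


% yield = 100 * actual / theoretical
% yield = 100 * 12.64 / 40.49
% yield = 31.21758459 %, rounded to 4 dp:

31.2176 %


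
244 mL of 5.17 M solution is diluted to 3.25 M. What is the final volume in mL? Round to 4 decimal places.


Dilution: M1*V1 = M2*V2, solve for V2.
V2 = M1*V1 / M2
V2 = 5.17 * 244 / 3.25
V2 = 1261.48 / 3.25
V2 = 388.14769231 mL, rounded to 4 dp:

388.1477 mL


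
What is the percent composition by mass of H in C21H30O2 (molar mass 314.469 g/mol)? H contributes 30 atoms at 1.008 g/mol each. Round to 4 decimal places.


pct = 100 * (n_elem * M_elem) / M_total
mass_contribution = 30 * 1.008 = 30.24 g/mol
pct = 100 * 30.24 / 314.469
pct = 9.61621018 %, rounded to 4 dp:

9.6162 %


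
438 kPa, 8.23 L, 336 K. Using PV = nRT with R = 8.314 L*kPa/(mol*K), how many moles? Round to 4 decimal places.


PV = nRT, solve for n = PV / (RT).
PV = 438 * 8.23 = 3604.74
RT = 8.314 * 336 = 2793.504
n = 3604.74 / 2793.504
n = 1.29040087 mol, rounded to 4 dp:

1.2904 mol


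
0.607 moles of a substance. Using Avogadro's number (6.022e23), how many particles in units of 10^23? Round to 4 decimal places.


N = n * NA, then divide by 1e23 for the requested units.
N / 1e23 = n * 6.022
N / 1e23 = 0.607 * 6.022
N / 1e23 = 3.655354, rounded to 4 dp:

3.6554


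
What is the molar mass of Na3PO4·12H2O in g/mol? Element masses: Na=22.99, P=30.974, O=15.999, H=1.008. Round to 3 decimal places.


M = sum(count * atomic_mass) over atoms.
M = 3*22.99 + 1*30.974 + 16*15.999 + 24*1.008
M = 68.97 + 30.974 + 255.984 + 24.192
M = 380.12 g/mol, rounded to 3 dp:

380.120 g/mol


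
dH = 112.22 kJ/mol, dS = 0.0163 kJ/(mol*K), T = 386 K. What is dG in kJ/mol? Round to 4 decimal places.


Gibbs: dG = dH - T*dS (consistent units, dS already in kJ/(mol*K)).
T*dS = 386 * 0.0163 = 6.2918
dG = 112.22 - (6.2918)
dG = 105.9282 kJ/mol, rounded to 4 dp:

105.9282 kJ/mol


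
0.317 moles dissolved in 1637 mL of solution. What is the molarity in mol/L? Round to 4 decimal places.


Convert volume to liters: V_L = V_mL / 1000.
V_L = 1637 / 1000 = 1.637 L
M = n / V_L = 0.317 / 1.637
M = 0.19364692 mol/L, rounded to 4 dp:

0.1936 mol/L


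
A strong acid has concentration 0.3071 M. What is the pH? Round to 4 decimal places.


A strong acid dissociates completely, so [H+] equals the given concentration.
pH = -log10([H+]) = -log10(0.3071)
pH = 0.51272018, rounded to 4 dp:

0.5127


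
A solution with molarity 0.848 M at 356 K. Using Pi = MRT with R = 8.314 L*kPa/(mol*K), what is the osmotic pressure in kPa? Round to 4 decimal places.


Osmotic pressure (van't Hoff): Pi = M*R*T.
RT = 8.314 * 356 = 2959.784
Pi = 0.848 * 2959.784
Pi = 2509.896832 kPa, rounded to 4 dp:

2509.8968 kPa


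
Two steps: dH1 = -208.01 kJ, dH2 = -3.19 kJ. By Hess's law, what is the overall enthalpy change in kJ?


Hess's law: enthalpy is a state function, so add the step enthalpies.
dH_total = dH1 + dH2 = -208.01 + (-3.19)
dH_total = -211.2 kJ:

-211.20 kJ


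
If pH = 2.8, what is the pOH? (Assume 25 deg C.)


At 25 deg C, pH + pOH = 14.
pOH = 14 - pH = 14 - 2.8
pOH = 11.2:

11.20


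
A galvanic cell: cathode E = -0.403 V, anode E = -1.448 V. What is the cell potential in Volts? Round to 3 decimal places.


Standard cell potential: E_cell = E_cathode - E_anode.
E_cell = -0.403 - (-1.448)
E_cell = 1.045 V, rounded to 3 dp:

1.045 V


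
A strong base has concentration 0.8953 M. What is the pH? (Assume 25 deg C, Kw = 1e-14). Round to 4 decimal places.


A strong base dissociates completely, so [OH-] equals the given concentration.
pOH = -log10([OH-]) = -log10(0.8953) = 0.048031
pH = 14 - pOH = 14 - 0.048031
pH = 13.951969, rounded to 4 dp:

13.9520


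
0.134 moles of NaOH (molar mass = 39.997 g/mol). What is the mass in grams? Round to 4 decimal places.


mass = n * M
mass = 0.134 * 39.997
mass = 5.359598 g, rounded to 4 dp:

5.3596 g


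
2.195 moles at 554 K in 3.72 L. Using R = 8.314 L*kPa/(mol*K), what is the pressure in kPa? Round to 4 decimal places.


PV = nRT, solve for P = nRT / V.
nRT = 2.195 * 8.314 * 554 = 10110.0734
P = 10110.0734 / 3.72
P = 2717.76166667 kPa, rounded to 4 dp:

2717.7617 kPa


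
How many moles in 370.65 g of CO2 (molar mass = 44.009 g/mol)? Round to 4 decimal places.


n = mass / M
n = 370.65 / 44.009
n = 8.42214093 mol, rounded to 4 dp:

8.4221 mol


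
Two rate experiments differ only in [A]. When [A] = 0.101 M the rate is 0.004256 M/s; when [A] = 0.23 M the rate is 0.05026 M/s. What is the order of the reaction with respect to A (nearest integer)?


Rate is proportional to [A]^n, so rate2/rate1 = ([A]2/[A]1)^n. Take logs to solve for n.
rate2/rate1 = 0.05026 / 0.004256 = 11.8092
[A]2/[A]1 = 0.23 / 0.101 = 2.2772
n = ln(11.8092) / ln(2.2772) = 3.0
Nearest integer order:

3


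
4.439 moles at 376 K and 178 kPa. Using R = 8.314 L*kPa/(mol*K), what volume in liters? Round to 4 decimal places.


PV = nRT, solve for V = nRT / P.
nRT = 4.439 * 8.314 * 376 = 13876.5981
V = 13876.5981 / 178
V = 77.95841629 L, rounded to 4 dp:

77.9584 L


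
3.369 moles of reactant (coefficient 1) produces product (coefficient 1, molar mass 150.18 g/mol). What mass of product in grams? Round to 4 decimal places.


Use the coefficient ratio to convert reactant moles to product moles, then multiply by the product's molar mass.
moles_P = moles_R * (coeff_P / coeff_R) = 3.369 * (1/1) = 3.369
mass_P = moles_P * M_P = 3.369 * 150.18
mass_P = 505.95642 g, rounded to 4 dp:

505.9564 g


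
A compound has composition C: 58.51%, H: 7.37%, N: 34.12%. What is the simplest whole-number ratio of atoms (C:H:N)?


Assume 100 g of compound, divide each mass% by atomic mass to get moles, then normalize by the smallest to get a raw atom ratio.
Moles per 100 g: C: 58.51/12.011 = 4.8714, H: 7.37/1.008 = 7.3115, N: 34.12/14.007 = 2.4359
Raw ratio (divide by min = 2.4359): C: 2.0, H: 3.002, N: 1.0
Multiply by 1 to clear fractions: C: 2.0 ~= 2, H: 3.002 ~= 3, N: 1.0 ~= 1
Reduce by GCD to get the simplest whole-number ratio:

2:3:1
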